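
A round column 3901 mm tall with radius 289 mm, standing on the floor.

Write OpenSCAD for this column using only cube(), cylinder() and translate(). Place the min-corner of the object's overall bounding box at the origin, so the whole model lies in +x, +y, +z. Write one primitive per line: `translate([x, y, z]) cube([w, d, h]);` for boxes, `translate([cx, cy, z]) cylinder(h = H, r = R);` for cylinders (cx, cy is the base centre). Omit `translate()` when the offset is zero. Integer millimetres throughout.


translate([289, 289, 0]) cylinder(h = 3901, r = 289);


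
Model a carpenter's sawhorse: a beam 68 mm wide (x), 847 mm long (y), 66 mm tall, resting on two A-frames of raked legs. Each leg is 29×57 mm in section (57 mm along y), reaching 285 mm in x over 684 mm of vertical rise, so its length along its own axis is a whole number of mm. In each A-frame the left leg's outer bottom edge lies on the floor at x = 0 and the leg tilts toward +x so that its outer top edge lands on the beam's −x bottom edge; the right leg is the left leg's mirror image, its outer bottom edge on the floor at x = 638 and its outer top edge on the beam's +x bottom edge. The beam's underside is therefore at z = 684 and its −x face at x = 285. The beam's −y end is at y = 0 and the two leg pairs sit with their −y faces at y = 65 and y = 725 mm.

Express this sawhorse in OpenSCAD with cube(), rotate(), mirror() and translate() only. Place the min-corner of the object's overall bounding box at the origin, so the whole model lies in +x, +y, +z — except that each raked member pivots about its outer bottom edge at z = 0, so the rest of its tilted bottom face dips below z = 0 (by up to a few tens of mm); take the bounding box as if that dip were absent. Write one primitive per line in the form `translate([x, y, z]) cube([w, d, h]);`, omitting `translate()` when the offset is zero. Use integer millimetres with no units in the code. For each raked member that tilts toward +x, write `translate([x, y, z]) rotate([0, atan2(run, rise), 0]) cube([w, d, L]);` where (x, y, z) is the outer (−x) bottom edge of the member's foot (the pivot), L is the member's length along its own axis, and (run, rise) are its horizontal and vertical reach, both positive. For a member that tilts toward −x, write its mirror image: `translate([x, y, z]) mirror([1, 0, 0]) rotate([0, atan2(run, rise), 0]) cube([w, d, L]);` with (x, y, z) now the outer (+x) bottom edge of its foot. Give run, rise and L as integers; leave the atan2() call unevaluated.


translate([285, 0, 684]) cube([68, 847, 66]);
translate([0, 65, 0]) rotate([0, atan2(285, 684), 0]) cube([29, 57, 741]);
translate([638, 65, 0]) mirror([1, 0, 0]) rotate([0, atan2(285, 684), 0]) cube([29, 57, 741]);
translate([0, 725, 0]) rotate([0, atan2(285, 684), 0]) cube([29, 57, 741]);
translate([638, 725, 0]) mirror([1, 0, 0]) rotate([0, atan2(285, 684), 0]) cube([29, 57, 741]);


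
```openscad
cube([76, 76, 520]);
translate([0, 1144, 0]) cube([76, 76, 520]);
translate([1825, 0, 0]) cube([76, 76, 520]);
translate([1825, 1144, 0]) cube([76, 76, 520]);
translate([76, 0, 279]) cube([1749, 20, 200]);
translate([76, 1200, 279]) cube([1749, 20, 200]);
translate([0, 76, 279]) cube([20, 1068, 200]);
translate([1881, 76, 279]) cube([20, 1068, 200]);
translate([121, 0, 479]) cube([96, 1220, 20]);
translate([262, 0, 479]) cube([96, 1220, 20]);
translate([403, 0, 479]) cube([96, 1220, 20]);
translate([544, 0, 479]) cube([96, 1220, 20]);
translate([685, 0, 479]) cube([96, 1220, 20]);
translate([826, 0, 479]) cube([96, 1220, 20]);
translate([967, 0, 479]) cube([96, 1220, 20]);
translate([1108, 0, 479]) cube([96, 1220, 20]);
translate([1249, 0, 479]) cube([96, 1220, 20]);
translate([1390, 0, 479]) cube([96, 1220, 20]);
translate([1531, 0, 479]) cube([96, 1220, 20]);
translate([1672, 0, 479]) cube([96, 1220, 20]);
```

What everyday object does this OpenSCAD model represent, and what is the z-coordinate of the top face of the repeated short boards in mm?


A bed frame. The slat-top height is 499 mm.

Four posts, four rails, and a row of slats — a bed frame. Slats sit on the rails at z = 279 + 200 = 479; with slat thickness 20, the top is 499 mm.


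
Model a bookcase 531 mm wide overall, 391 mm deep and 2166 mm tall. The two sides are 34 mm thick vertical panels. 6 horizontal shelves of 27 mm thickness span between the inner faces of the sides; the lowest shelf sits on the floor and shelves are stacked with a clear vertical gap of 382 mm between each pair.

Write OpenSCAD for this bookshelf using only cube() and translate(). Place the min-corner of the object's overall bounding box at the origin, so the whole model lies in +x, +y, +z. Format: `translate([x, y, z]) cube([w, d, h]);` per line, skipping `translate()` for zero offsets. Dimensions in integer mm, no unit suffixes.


cube([34, 391, 2166]);
translate([497, 0, 0]) cube([34, 391, 2166]);
translate([34, 0, 0]) cube([463, 391, 27]);
translate([34, 0, 409]) cube([463, 391, 27]);
translate([34, 0, 818]) cube([463, 391, 27]);
translate([34, 0, 1227]) cube([463, 391, 27]);
translate([34, 0, 1636]) cube([463, 391, 27]);
translate([34, 0, 2045]) cube([463, 391, 27]);


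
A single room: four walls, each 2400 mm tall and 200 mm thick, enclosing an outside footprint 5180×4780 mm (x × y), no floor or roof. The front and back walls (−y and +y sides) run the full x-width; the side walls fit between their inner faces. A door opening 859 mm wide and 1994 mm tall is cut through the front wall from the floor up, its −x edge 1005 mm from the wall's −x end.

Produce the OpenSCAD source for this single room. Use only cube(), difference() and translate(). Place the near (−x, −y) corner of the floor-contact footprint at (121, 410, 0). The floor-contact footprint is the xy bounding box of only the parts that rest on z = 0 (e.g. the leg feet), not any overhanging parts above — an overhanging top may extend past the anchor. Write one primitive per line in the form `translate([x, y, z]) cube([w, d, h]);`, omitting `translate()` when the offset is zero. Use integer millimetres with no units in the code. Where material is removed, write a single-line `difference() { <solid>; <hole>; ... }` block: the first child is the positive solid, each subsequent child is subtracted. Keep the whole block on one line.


difference() { translate([121, 410, 0]) cube([5180, 200, 2400]); translate([1126, 410, 0]) cube([859, 200, 1994]); }
translate([121, 4990, 0]) cube([5180, 200, 2400]);
translate([121, 610, 0]) cube([200, 4380, 2400]);
translate([5101, 610, 0]) cube([200, 4380, 2400]);


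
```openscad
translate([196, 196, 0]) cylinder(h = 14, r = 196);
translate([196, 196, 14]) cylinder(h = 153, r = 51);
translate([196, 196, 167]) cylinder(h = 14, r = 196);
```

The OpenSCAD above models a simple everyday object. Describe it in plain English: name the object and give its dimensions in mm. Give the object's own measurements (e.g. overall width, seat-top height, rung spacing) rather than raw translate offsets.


A spool: two coaxial disc flanges of radius 196 mm and thickness 14 mm, joined by a core cylinder of radius 51 mm and height 153 mm. The lower flange rests on z = 0 and the three cylinders share a vertical axis.


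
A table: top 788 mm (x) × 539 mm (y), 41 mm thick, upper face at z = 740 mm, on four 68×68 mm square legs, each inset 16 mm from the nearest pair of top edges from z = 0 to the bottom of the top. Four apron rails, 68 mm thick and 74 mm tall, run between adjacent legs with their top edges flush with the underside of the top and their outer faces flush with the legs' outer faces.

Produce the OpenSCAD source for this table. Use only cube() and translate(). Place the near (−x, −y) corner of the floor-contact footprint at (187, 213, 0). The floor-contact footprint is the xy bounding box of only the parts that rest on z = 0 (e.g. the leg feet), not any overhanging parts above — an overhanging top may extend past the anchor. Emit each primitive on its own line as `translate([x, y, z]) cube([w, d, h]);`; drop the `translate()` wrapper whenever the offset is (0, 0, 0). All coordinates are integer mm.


// leg_h = 740 - 41 = 699
// apron z = 699 - 74 = 625
translate([171, 197, 699]) cube([788, 539, 41]);
translate([187, 213, 0]) cube([68, 68, 699]);
translate([875, 213, 0]) cube([68, 68, 699]);
translate([187, 652, 0]) cube([68, 68, 699]);
translate([875, 652, 0]) cube([68, 68, 699]);
translate([255, 213, 625]) cube([620, 68, 74]);
translate([255, 652, 625]) cube([620, 68, 74]);
translate([187, 281, 625]) cube([68, 371, 74]);
translate([875, 281, 625]) cube([68, 371, 74]);


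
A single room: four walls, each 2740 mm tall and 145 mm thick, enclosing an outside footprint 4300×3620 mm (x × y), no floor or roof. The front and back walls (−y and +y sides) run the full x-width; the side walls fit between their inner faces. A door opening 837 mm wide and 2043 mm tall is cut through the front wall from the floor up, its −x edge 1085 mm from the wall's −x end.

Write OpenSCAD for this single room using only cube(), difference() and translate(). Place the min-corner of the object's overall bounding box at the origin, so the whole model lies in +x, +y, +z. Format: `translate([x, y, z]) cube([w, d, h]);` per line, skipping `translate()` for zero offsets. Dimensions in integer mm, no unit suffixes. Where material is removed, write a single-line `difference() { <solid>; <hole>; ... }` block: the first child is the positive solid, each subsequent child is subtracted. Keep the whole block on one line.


difference() { cube([4300, 145, 2740]); translate([1085, 0, 0]) cube([837, 145, 2043]); }
translate([0, 3475, 0]) cube([4300, 145, 2740]);
translate([0, 145, 0]) cube([145, 3330, 2740]);
translate([4155, 145, 0]) cube([145, 3330, 2740]);


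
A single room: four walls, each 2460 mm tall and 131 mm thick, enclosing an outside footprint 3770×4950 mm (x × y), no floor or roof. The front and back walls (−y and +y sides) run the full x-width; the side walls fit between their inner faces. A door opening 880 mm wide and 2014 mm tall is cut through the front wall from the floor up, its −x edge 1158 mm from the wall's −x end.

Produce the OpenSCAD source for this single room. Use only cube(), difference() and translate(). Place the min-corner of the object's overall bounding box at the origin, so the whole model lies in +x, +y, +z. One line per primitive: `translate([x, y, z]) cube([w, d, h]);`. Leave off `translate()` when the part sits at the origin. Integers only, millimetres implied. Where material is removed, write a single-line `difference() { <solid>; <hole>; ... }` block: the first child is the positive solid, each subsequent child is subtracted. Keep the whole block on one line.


difference() { cube([3770, 131, 2460]); translate([1158, 0, 0]) cube([880, 131, 2014]); }
translate([0, 4819, 0]) cube([3770, 131, 2460]);
translate([0, 131, 0]) cube([131, 4688, 2460]);
translate([3639, 131, 0]) cube([131, 4688, 2460]);


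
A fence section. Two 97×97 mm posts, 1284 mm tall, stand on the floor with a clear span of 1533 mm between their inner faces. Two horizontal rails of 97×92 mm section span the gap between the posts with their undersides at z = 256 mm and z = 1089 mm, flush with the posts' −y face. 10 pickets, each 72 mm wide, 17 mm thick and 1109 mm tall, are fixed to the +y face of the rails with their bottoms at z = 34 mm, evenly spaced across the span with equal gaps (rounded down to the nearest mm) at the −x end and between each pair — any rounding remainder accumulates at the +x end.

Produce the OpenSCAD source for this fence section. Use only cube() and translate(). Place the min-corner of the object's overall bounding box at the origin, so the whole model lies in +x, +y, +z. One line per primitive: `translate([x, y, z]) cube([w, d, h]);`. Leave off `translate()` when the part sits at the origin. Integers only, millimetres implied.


cube([97, 97, 1284]);
translate([1630, 0, 0]) cube([97, 97, 1284]);
translate([97, 0, 256]) cube([1533, 97, 92]);
translate([97, 0, 1089]) cube([1533, 97, 92]);
translate([170, 97, 34]) cube([72, 17, 1109]);
translate([315, 97, 34]) cube([72, 17, 1109]);
translate([460, 97, 34]) cube([72, 17, 1109]);
translate([605, 97, 34]) cube([72, 17, 1109]);
translate([750, 97, 34]) cube([72, 17, 1109]);
translate([895, 97, 34]) cube([72, 17, 1109]);
translate([1040, 97, 34]) cube([72, 17, 1109]);
translate([1185, 97, 34]) cube([72, 17, 1109]);
translate([1330, 97, 34]) cube([72, 17, 1109]);
translate([1475, 97, 34]) cube([72, 17, 1109]);


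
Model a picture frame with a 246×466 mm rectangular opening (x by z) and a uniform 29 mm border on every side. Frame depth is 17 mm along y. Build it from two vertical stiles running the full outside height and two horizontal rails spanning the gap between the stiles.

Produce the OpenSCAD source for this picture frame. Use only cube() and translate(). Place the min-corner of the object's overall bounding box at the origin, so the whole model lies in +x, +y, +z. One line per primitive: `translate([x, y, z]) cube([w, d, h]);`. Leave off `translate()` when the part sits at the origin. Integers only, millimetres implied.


cube([29, 17, 524]);
translate([275, 0, 0]) cube([29, 17, 524]);
translate([29, 0, 0]) cube([246, 17, 29]);
translate([29, 0, 495]) cube([246, 17, 29]);


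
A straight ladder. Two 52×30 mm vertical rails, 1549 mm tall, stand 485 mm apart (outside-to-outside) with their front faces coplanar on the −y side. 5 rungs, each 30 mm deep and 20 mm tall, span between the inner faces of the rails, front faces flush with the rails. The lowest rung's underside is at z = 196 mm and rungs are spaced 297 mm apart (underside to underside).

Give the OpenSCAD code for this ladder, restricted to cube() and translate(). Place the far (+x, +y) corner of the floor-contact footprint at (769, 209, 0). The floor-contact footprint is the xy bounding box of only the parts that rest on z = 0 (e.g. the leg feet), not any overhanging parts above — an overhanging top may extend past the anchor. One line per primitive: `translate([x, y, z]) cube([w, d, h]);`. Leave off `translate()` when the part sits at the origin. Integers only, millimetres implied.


translate([284, 179, 0]) cube([52, 30, 1549]);
translate([717, 179, 0]) cube([52, 30, 1549]);
translate([336, 179, 196]) cube([381, 30, 20]);
translate([336, 179, 493]) cube([381, 30, 20]);
translate([336, 179, 790]) cube([381, 30, 20]);
translate([336, 179, 1087]) cube([381, 30, 20]);
translate([336, 179, 1384]) cube([381, 30, 20]);


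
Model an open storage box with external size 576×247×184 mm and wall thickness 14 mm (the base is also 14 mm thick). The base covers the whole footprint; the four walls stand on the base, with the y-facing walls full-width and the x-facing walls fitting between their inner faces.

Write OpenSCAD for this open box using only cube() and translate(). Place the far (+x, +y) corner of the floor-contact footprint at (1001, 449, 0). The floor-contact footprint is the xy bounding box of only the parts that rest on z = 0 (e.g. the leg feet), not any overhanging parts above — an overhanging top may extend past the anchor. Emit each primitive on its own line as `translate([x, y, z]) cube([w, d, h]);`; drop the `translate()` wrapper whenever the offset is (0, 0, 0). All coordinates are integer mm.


translate([425, 202, 0]) cube([576, 247, 14]);
translate([425, 202, 14]) cube([576, 14, 170]);
translate([425, 435, 14]) cube([576, 14, 170]);
translate([425, 216, 14]) cube([14, 219, 170]);
translate([987, 216, 14]) cube([14, 219, 170]);


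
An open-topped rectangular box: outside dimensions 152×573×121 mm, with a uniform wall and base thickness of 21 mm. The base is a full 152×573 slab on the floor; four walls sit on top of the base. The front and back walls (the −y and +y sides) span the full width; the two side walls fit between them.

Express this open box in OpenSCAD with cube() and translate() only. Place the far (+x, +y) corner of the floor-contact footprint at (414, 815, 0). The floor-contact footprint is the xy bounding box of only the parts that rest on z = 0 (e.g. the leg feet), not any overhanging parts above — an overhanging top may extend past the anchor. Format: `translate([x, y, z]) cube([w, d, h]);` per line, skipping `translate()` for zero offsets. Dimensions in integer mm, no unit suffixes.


translate([262, 242, 0]) cube([152, 573, 21]);
translate([262, 242, 21]) cube([152, 21, 100]);
translate([262, 794, 21]) cube([152, 21, 100]);
translate([262, 263, 21]) cube([21, 531, 100]);
translate([393, 263, 21]) cube([21, 531, 100]);


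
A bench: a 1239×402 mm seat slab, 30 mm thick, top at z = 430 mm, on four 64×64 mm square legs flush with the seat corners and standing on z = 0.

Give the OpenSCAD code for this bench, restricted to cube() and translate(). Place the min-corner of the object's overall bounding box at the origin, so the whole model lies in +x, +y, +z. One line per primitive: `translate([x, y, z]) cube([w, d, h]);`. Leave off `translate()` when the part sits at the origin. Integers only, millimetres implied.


translate([0, 0, 400]) cube([1239, 402, 30]);
cube([64, 64, 400]);
translate([0, 338, 0]) cube([64, 64, 400]);
translate([1175, 0, 0]) cube([64, 64, 400]);
translate([1175, 338, 0]) cube([64, 64, 400]);


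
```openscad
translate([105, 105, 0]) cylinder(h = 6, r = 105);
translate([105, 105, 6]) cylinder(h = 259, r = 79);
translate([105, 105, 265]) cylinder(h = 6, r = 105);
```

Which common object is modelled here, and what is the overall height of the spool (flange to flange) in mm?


A spool. The overall height is 271 mm.

Three coaxial cylinders, large–small–large — a spool. Two 6 mm flanges and a 259 mm core give 6 + 259 + 6 = 271 mm.


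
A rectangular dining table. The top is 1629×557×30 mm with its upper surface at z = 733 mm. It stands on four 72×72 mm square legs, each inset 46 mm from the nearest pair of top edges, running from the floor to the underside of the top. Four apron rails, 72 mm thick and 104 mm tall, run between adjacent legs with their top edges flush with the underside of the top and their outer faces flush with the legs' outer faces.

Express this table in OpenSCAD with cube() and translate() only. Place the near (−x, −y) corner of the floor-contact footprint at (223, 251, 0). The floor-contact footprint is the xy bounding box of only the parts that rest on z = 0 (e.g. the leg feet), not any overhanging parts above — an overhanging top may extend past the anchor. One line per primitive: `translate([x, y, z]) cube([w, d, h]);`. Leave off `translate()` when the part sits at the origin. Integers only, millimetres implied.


// leg_h = 733 - 30 = 703
// apron z = 703 - 104 = 599
translate([177, 205, 703]) cube([1629, 557, 30]);
translate([223, 251, 0]) cube([72, 72, 703]);
translate([1688, 251, 0]) cube([72, 72, 703]);
translate([223, 644, 0]) cube([72, 72, 703]);
translate([1688, 644, 0]) cube([72, 72, 703]);
translate([295, 251, 599]) cube([1393, 72, 104]);
translate([295, 644, 599]) cube([1393, 72, 104]);
translate([223, 323, 599]) cube([72, 321, 104]);
translate([1688, 323, 599]) cube([72, 321, 104]);


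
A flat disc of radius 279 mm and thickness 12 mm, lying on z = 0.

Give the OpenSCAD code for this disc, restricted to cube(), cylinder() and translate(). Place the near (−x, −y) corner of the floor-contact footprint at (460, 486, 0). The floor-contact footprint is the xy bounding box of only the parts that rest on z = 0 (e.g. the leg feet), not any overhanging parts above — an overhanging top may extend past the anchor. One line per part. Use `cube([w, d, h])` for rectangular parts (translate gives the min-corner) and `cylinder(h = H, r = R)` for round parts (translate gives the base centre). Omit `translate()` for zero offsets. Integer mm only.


translate([739, 765, 0]) cylinder(h = 12, r = 279);


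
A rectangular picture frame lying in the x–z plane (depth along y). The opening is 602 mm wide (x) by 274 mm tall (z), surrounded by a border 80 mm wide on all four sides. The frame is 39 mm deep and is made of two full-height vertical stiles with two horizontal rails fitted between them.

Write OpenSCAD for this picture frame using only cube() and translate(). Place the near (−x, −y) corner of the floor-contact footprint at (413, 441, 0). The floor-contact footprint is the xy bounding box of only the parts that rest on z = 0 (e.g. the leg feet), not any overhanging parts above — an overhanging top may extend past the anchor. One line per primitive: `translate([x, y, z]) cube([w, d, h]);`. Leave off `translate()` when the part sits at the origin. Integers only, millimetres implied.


translate([413, 441, 0]) cube([80, 39, 434]);
translate([1095, 441, 0]) cube([80, 39, 434]);
translate([493, 441, 0]) cube([602, 39, 80]);
translate([493, 441, 354]) cube([602, 39, 80]);


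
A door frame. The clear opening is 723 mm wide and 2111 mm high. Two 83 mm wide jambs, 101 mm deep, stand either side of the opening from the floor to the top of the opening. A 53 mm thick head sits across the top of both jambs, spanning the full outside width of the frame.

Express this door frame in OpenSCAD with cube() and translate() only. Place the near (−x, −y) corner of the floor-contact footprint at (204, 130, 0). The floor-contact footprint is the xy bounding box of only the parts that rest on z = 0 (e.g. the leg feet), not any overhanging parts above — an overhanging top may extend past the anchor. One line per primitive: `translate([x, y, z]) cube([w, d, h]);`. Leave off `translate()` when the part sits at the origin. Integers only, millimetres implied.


translate([204, 130, 0]) cube([83, 101, 2111]);
translate([1010, 130, 0]) cube([83, 101, 2111]);
translate([204, 130, 2111]) cube([889, 101, 53]);


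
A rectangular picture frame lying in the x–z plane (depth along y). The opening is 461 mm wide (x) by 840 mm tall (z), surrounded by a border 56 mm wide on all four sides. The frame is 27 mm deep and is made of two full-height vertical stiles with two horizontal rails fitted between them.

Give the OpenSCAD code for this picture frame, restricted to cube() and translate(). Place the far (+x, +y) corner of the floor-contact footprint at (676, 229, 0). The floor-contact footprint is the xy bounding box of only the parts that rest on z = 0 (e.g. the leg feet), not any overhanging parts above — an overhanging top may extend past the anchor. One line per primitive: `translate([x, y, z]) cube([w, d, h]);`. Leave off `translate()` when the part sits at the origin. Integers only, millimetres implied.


translate([103, 202, 0]) cube([56, 27, 952]);
translate([620, 202, 0]) cube([56, 27, 952]);
translate([159, 202, 0]) cube([461, 27, 56]);
translate([159, 202, 896]) cube([461, 27, 56]);


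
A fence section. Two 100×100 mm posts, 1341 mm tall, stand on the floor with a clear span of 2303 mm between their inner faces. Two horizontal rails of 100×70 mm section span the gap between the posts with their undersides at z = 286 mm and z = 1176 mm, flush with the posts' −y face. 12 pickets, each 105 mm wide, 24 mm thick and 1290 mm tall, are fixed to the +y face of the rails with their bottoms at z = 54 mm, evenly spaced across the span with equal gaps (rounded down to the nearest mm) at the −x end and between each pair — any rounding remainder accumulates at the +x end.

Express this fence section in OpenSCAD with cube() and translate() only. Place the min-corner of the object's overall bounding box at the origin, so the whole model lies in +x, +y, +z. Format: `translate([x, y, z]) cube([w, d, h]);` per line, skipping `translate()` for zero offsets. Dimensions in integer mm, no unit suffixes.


cube([100, 100, 1341]);
translate([2403, 0, 0]) cube([100, 100, 1341]);
translate([100, 0, 286]) cube([2303, 100, 70]);
translate([100, 0, 1176]) cube([2303, 100, 70]);
translate([180, 100, 54]) cube([105, 24, 1290]);
translate([365, 100, 54]) cube([105, 24, 1290]);
translate([550, 100, 54]) cube([105, 24, 1290]);
translate([735, 100, 54]) cube([105, 24, 1290]);
translate([920, 100, 54]) cube([105, 24, 1290]);
translate([1105, 100, 54]) cube([105, 24, 1290]);
translate([1290, 100, 54]) cube([105, 24, 1290]);
translate([1475, 100, 54]) cube([105, 24, 1290]);
translate([1660, 100, 54]) cube([105, 24, 1290]);
translate([1845, 100, 54]) cube([105, 24, 1290]);
translate([2030, 100, 54]) cube([105, 24, 1290]);
translate([2215, 100, 54]) cube([105, 24, 1290]);


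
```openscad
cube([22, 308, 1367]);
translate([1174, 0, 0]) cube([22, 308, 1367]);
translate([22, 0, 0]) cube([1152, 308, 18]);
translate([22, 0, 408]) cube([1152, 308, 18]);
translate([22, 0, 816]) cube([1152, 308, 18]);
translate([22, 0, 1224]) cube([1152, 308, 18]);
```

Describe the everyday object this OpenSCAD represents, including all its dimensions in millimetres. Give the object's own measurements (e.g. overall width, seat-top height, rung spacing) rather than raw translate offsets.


An open bookshelf. Two side panels, each 22 mm thick, 308 mm deep and 1367 mm tall, stand 1196 mm apart (outside-to-outside). Between them sit 4 shelves, each 18 mm thick and 308 mm deep, spanning the full gap between the sides. The bottom shelf rests on the floor (its underside at z = 0) and the clear gap between one shelf's top and the next shelf's underside is 390 mm.


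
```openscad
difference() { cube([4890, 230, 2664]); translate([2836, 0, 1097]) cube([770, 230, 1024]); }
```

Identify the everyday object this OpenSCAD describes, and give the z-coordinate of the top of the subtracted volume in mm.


A wall with a window opening. The window head height is 2121 mm.

A wall with a rectangular opening subtracted — a window. Sill at z = 1097, opening 1024 mm tall, so the head is at 1097 + 1024 = 2121 mm.


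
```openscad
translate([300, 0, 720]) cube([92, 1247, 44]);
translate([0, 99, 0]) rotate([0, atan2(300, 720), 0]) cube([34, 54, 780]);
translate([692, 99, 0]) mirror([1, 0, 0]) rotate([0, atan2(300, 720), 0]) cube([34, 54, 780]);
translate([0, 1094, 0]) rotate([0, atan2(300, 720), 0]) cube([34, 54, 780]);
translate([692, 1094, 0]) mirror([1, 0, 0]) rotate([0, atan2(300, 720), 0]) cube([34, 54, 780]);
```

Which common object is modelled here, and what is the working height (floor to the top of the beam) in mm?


A sawhorse. The overall height is 764 mm.

A beam across two mirrored pairs of raked legs — a sawhorse. The beam's underside is at z = 720 (matching the legs' vertical rise in atan2(300, 720)) and the beam is 44 mm tall, so its top is at 720 + 44 = 764 mm. The raked legs top out at the beam's underside, so that is the highest point.


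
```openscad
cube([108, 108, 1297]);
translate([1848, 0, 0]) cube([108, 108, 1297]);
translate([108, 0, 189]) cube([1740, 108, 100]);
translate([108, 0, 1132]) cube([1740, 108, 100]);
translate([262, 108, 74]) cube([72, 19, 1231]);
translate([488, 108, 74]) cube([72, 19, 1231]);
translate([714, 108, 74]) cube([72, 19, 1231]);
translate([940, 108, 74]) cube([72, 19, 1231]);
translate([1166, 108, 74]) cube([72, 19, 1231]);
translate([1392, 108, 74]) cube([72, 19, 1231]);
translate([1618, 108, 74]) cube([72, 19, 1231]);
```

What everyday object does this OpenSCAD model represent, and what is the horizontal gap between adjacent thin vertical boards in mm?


A fence section. The picket gap is 154 mm.

Two posts, two rails, 7 pickets — a fence section. Span 1740 mm holds 7 pickets of 72 mm with 8 equal gaps: ⌊(1740 − 7·72) / 8⌋ = 154 mm.


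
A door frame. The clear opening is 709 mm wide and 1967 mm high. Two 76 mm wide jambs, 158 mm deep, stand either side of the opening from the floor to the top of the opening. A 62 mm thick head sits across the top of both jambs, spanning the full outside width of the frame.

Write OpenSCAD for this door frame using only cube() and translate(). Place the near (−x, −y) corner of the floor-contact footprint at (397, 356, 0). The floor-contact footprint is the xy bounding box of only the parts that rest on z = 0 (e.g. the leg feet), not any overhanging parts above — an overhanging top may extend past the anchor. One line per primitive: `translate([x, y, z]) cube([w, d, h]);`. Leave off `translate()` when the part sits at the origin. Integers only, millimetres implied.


translate([397, 356, 0]) cube([76, 158, 1967]);
translate([1182, 356, 0]) cube([76, 158, 1967]);
translate([397, 356, 1967]) cube([861, 158, 62]);


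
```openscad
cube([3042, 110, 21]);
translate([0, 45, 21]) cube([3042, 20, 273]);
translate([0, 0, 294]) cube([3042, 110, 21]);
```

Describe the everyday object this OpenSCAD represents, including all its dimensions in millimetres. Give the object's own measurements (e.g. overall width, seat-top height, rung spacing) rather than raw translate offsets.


An I-beam lying along x, 3042 mm long. Overall section height 315 mm. Two flanges 110 mm wide (y) and 21 mm thick, one on the floor and one at the top; a web 20 mm thick runs between them, centred on the flange width.


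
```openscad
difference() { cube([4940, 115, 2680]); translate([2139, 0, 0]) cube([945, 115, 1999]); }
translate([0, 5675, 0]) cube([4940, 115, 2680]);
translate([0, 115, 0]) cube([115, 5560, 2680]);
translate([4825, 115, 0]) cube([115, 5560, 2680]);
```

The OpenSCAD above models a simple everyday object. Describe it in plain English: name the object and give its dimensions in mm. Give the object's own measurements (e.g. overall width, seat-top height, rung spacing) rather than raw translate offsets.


A single room: four walls, each 2680 mm tall and 115 mm thick, enclosing an outside footprint 4940×5790 mm (x × y), no floor or roof. The front and back walls (−y and +y sides) run the full x-width; the side walls fit between their inner faces. A door opening 945 mm wide and 1999 mm tall is cut through the front wall from the floor up, its −x edge 2139 mm from the wall's −x end.


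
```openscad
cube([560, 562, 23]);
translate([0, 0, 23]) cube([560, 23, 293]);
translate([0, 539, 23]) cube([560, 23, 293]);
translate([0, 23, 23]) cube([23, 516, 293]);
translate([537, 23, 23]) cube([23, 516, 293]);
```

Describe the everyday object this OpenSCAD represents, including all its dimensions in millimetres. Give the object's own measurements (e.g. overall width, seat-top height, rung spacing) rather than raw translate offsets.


An open-topped rectangular box: outside dimensions 560×562×316 mm, with a uniform wall and base thickness of 23 mm. The base is a full 560×562 slab on the floor; four walls sit on top of the base. The front and back walls (the −y and +y sides) span the full width; the two side walls fit between them.


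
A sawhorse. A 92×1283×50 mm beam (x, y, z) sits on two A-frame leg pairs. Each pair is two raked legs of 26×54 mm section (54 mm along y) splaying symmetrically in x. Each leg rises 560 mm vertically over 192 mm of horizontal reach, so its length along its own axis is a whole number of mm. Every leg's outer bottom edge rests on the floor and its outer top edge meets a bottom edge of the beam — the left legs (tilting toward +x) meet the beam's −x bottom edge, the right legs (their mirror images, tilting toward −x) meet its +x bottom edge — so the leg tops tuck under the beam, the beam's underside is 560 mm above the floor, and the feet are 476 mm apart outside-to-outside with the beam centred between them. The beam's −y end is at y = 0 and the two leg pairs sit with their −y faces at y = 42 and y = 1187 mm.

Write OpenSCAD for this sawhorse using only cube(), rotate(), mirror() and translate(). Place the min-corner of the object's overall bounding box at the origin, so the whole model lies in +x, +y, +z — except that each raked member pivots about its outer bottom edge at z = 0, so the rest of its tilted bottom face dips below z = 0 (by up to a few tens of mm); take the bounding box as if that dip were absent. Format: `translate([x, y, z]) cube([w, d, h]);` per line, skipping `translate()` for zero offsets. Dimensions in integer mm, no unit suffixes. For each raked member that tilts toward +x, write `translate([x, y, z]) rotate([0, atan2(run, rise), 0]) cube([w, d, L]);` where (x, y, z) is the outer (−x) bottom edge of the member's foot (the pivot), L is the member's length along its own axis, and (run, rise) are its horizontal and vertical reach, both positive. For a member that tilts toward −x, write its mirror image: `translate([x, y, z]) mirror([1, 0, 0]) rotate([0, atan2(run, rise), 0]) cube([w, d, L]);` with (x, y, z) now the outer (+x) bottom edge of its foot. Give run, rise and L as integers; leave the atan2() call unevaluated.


translate([192, 0, 560]) cube([92, 1283, 50]);
translate([0, 42, 0]) rotate([0, atan2(192, 560), 0]) cube([26, 54, 592]);
translate([476, 42, 0]) mirror([1, 0, 0]) rotate([0, atan2(192, 560), 0]) cube([26, 54, 592]);
translate([0, 1187, 0]) rotate([0, atan2(192, 560), 0]) cube([26, 54, 592]);
translate([476, 1187, 0]) mirror([1, 0, 0]) rotate([0, atan2(192, 560), 0]) cube([26, 54, 592]);


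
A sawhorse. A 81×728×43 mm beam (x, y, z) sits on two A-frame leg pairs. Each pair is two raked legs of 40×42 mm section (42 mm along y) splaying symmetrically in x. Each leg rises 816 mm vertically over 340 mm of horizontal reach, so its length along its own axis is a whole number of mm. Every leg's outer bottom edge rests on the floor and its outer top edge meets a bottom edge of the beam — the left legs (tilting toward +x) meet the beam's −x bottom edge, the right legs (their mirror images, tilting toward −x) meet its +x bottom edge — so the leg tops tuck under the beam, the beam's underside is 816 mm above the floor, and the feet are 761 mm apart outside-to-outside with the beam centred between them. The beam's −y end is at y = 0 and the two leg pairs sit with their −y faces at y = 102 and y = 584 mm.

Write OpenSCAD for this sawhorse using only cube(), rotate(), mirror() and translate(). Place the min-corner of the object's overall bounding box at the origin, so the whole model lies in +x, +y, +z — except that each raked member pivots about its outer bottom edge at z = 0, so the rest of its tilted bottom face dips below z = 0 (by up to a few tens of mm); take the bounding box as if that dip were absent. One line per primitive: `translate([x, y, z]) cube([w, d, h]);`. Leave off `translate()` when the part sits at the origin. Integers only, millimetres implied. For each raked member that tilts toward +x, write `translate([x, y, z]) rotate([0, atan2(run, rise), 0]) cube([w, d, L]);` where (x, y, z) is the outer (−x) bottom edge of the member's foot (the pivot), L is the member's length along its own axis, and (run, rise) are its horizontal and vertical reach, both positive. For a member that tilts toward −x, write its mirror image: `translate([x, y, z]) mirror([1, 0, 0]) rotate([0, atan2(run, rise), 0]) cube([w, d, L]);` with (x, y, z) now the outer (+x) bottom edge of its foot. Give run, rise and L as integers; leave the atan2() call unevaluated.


translate([340, 0, 816]) cube([81, 728, 43]);
translate([0, 102, 0]) rotate([0, atan2(340, 816), 0]) cube([40, 42, 884]);
translate([761, 102, 0]) mirror([1, 0, 0]) rotate([0, atan2(340, 816), 0]) cube([40, 42, 884]);
translate([0, 584, 0]) rotate([0, atan2(340, 816), 0]) cube([40, 42, 884]);
translate([761, 584, 0]) mirror([1, 0, 0]) rotate([0, atan2(340, 816), 0]) cube([40, 42, 884]);


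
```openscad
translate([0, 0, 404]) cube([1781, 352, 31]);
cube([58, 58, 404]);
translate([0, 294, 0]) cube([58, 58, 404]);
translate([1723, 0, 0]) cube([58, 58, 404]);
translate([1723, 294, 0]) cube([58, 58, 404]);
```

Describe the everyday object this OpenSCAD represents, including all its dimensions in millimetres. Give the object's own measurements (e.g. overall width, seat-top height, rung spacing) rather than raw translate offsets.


A long wooden bench with a 1781 mm (x) × 352 mm (y) seat, 31 mm thick, its top surface 435 mm above the floor. Four 58 mm square legs at the seat corners, flush with the edges, run from z = 0 to the seat underside.


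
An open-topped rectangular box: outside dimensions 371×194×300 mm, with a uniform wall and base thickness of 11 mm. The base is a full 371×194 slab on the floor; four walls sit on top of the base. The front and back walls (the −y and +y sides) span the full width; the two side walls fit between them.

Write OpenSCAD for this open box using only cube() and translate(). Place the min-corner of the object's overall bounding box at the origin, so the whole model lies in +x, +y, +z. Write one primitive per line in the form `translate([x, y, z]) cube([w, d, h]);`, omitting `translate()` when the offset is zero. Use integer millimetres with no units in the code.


cube([371, 194, 11]);
translate([0, 0, 11]) cube([371, 11, 289]);
translate([0, 183, 11]) cube([371, 11, 289]);
translate([0, 11, 11]) cube([11, 172, 289]);
translate([360, 11, 11]) cube([11, 172, 289]);


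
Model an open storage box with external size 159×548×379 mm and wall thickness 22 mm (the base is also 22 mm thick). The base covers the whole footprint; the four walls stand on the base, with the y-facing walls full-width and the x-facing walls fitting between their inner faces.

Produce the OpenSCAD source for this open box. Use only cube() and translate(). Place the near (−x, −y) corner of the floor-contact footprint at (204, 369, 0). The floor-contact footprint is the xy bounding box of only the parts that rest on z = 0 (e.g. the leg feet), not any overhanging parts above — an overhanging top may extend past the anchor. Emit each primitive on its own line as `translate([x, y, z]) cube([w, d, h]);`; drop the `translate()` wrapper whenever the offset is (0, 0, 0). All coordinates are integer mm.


translate([204, 369, 0]) cube([159, 548, 22]);
translate([204, 369, 22]) cube([159, 22, 357]);
translate([204, 895, 22]) cube([159, 22, 357]);
translate([204, 391, 22]) cube([22, 504, 357]);
translate([341, 391, 22]) cube([22, 504, 357]);


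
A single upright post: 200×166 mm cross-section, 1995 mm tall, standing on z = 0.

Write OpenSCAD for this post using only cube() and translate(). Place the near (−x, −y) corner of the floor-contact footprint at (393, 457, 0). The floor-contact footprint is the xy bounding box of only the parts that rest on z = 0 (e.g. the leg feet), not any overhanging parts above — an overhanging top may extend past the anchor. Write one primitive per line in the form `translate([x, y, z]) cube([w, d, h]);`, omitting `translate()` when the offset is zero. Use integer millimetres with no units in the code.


translate([393, 457, 0]) cube([200, 166, 1995]);


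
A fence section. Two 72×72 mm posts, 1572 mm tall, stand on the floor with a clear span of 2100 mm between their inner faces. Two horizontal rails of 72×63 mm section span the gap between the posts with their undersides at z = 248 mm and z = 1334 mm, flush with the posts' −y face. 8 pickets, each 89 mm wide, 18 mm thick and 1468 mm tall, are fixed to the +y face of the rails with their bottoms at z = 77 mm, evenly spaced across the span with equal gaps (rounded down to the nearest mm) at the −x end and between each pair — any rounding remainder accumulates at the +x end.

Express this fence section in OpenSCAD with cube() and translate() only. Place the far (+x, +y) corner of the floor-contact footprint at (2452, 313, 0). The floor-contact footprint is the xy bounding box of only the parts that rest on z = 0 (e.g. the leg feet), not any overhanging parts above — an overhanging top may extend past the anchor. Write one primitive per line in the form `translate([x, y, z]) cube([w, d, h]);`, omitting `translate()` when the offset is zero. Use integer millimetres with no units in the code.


translate([208, 241, 0]) cube([72, 72, 1572]);
translate([2380, 241, 0]) cube([72, 72, 1572]);
translate([280, 241, 248]) cube([2100, 72, 63]);
translate([280, 241, 1334]) cube([2100, 72, 63]);
translate([434, 313, 77]) cube([89, 18, 1468]);
translate([677, 313, 77]) cube([89, 18, 1468]);
translate([920, 313, 77]) cube([89, 18, 1468]);
translate([1163, 313, 77]) cube([89, 18, 1468]);
translate([1406, 313, 77]) cube([89, 18, 1468]);
translate([1649, 313, 77]) cube([89, 18, 1468]);
translate([1892, 313, 77]) cube([89, 18, 1468]);
translate([2135, 313, 77]) cube([89, 18, 1468]);
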